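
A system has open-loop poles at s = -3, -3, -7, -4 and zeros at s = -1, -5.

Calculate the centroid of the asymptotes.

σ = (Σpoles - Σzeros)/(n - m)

σ = (Σpoles - Σzeros)/(n - m) = (-17 - (-6))/(4 - 2) = -11/2 = -5.5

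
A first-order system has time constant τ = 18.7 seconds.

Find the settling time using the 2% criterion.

For first-order system, 2% settling time ≈ 4τ = 4 × 18.7 = 74.8 s.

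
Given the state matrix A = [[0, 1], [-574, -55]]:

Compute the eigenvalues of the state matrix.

det(A - λI) = λ² - (-55)λ + 574 = (λ - (-41))(λ - (-14)). Eigenvalues: -41, -14.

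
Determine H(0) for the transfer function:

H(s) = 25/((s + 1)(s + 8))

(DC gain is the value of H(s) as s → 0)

DC gain = H(0) = 25/(1 × 8) = 25/8 = 3.125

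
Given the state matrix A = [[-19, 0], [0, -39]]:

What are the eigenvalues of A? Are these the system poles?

For diagonal matrix, eigenvalues are diagonal entries: λ₁ = -19, λ₂ = -39. Eigenvalues of A = system poles.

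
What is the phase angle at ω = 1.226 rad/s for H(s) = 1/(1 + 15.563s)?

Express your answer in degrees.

Phase = -arctan(ωτ) = -arctan(1.226 × 15.563) = -87.0°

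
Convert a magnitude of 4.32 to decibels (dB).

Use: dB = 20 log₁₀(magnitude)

dB = 20 log₁₀(4.32) = 12.7 dB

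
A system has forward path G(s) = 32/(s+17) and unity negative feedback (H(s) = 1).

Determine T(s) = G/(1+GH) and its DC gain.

T(s) = G/(1+GH) = [32/(s+17)] / [1 + 32/(s+17)] = 32/(s+17+32) = 32/(s+49). DC gain = 32/49 = 0.6531.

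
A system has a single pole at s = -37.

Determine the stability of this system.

Pole at s = -37 is in the left half-plane. Stable.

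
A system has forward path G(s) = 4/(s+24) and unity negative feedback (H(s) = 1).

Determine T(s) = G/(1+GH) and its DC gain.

T(s) = G/(1+GH) = [4/(s+24)] / [1 + 4/(s+24)] = 4/(s+24+4) = 4/(s+28). DC gain = 4/28 = 0.1429.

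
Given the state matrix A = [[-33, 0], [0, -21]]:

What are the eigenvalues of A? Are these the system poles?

For diagonal matrix, eigenvalues are diagonal entries: λ₁ = -33, λ₂ = -21. Eigenvalues of A = system poles.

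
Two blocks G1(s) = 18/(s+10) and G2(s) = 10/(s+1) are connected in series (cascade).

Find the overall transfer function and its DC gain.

Series: multiply transfer functions. G_eq = 18/(s+10) × 10/(s+1) = 180/((s+10)(s+1)). DC gain = 180/(10×1) = 18.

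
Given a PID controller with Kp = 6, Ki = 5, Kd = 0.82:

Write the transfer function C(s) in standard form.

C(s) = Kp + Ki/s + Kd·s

Substituting values: C(s) = 6 + 5/s + 0.82s = (0.82s² + 6s + 5)/s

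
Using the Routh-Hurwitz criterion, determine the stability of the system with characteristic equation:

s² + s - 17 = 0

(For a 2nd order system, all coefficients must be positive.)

Coefficients: 1, 1, -17. c=-17 not positive, so system is unstable.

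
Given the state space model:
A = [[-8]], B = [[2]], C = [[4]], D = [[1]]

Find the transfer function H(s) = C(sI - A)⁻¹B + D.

(sI - A)⁻¹ = 1/(s + 8). H(s) = 4×2/(s + 8) + 1 = (s + 16)/(s + 8).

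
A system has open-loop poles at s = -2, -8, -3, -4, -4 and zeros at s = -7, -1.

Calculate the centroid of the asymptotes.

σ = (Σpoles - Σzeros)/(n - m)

σ = (Σpoles - Σzeros)/(n - m) = (-21 - (-8))/(5 - 2) = -13/3 = -4.33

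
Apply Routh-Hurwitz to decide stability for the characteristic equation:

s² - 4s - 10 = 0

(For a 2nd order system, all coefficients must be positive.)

Coefficients: 1, -4, -10. b=-4, c=-10 not positive, so system is unstable.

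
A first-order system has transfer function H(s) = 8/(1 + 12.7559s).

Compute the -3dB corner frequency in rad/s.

Corner frequency = 1/τ = 1/12.7559 = 0.078 rad/s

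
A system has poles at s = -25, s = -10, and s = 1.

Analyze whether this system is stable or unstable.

Pole(s) at s = 1 are not in the left half-plane. System is unstable.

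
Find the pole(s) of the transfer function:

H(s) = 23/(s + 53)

Pole is where denominator = 0: s + 53 = 0, so s = -53.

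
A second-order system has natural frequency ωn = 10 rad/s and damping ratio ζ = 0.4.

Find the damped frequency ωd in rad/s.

ωd = ωn√(1 - ζ²) = 10√(1 - 0.4²) = 9.17 rad/s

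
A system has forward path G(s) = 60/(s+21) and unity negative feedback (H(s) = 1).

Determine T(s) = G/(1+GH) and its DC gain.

T(s) = G/(1+GH) = [60/(s+21)] / [1 + 60/(s+21)] = 60/(s+21+60) = 60/(s+81). DC gain = 60/81 = 0.7407.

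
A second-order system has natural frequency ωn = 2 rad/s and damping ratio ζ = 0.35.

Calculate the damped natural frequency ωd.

ωd = ωn√(1 - ζ²) = 2√(1 - 0.35²) = 1.87 rad/s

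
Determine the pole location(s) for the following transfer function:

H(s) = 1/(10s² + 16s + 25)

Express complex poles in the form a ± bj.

Discriminant = 16² - 4×10×25 = 256 - 1000 = -744 < 0, so the poles are a complex conjugate pair s = (-16 ± j√744)/(2×10). Real part = -16/(2×10) = -16/20 = -0.8; imaginary part = ±√744/(2×10) ≈ 1.3638. Poles: s = -0.8 ± 1.3638j.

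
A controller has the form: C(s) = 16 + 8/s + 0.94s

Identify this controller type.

This is a Proportional-Integral-Derivative (PID) controller.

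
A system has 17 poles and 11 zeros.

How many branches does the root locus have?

Root locus has n branches where n = number of poles = 17.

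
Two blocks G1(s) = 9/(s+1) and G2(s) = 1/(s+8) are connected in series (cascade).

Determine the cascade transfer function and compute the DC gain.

Series: multiply transfer functions. G_eq = 9/(s+1) × 1/(s+8) = 9/((s+1)(s+8)). DC gain = 9/(1×8) = 1.125.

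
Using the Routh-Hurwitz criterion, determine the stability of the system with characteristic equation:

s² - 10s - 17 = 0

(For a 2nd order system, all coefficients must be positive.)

Coefficients: 1, -10, -17. b=-10, c=-17 not positive, so system is unstable.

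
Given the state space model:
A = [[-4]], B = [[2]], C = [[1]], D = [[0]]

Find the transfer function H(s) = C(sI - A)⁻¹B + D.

(sI - A)⁻¹ = 1/(s + 4). H(s) = 1 × 2/(s + 4) + 0 = 2/(s + 4).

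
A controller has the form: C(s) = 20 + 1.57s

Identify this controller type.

This is a Proportional-Derivative (PD) controller.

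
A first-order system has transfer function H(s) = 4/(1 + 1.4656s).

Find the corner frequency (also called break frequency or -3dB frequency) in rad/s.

Corner frequency = 1/τ = 1/1.4656 = 0.682 rad/s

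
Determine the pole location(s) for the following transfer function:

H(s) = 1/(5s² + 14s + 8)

Discriminant = 14² - 4×5×8 = 196 - 160 = 36 > 0, so two distinct real poles. Using quadratic formula: s = (-14 ± √36)/(2×5) = (-14 ± √36)/10, with √36 = 6. s₁ = -8/10 = -0.8, s₂ = -20/10 = -2. Poles: s₁ = -0.8, s₂ = -2.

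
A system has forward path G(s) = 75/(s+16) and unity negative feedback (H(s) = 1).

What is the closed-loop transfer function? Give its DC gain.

T(s) = G/(1+GH) = [75/(s+16)] / [1 + 75/(s+16)] = 75/(s+16+75) = 75/(s+91). DC gain = 75/91 = 0.8242.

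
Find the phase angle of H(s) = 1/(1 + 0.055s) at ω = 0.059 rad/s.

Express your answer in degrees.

Phase = -arctan(ωτ) = -arctan(0.059 × 0.055) = -0.2°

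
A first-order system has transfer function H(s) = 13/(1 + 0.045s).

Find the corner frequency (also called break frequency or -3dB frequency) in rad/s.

Corner frequency = 1/τ = 1/0.045 = 22.222 rad/s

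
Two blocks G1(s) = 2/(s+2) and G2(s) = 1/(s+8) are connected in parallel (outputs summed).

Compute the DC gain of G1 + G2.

Parallel: G_eq = G1 + G2. DC gain = G1(0) + G2(0) = 2/2 + 1/8 = 1 + 0.125 = 1.125.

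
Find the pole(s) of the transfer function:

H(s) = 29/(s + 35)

Pole is where denominator = 0: s + 35 = 0, so s = -35.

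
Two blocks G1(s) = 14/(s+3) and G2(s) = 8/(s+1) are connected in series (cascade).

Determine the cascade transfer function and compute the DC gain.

Series: multiply transfer functions. G_eq = 14/(s+3) × 8/(s+1) = 112/((s+3)(s+1)). DC gain = 112/(3×1) = 37.3333.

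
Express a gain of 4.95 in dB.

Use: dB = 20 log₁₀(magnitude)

dB = 20 log₁₀(4.95) = 13.9 dB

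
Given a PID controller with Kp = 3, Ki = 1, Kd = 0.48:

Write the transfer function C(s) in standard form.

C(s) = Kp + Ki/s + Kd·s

Substituting values: C(s) = 3 + 1/s + 0.48s = (0.48s² + 3s + 1)/s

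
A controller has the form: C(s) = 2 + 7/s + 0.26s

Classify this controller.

This is a Proportional-Integral-Derivative (PID) controller.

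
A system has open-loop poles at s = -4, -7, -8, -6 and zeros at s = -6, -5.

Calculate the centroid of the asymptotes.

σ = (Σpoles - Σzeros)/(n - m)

σ = (Σpoles - Σzeros)/(n - m) = (-25 - (-11))/(4 - 2) = -14/2 = -7.0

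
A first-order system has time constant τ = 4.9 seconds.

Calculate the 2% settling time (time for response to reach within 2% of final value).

For first-order system, 2% settling time ≈ 4τ = 4 × 4.9 = 19.6 s.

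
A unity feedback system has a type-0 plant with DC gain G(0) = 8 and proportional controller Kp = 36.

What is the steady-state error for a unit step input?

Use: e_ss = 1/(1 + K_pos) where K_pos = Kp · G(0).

K_pos = Kp · G(0) = 36 × 8 = 288. e_ss = 1/(1 + 288) = 0.0035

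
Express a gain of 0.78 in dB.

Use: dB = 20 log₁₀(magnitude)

dB = 20 log₁₀(0.78) = -2.2 dB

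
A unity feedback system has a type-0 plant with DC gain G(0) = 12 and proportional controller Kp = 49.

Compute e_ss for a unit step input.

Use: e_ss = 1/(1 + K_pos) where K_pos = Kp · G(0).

K_pos = Kp · G(0) = 49 × 12 = 588. e_ss = 1/(1 + 588) = 0.0017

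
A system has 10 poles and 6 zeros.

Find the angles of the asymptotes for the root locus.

n - m = 10 - 6 = 4. Angles: θk = (2k + 1)·180°/4 = 45°, 135°, 225°, 315°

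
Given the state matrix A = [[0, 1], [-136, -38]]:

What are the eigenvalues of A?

det(A - λI) = λ² - (-38)λ + 136 = (λ - (-34))(λ - (-4)). Eigenvalues: -34, -4.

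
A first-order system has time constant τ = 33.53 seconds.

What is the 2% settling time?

For first-order system, 2% settling time ≈ 4τ = 4 × 33.53 = 134.12 s.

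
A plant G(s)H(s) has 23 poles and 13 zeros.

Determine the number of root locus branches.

Root locus has n branches where n = number of poles = 23.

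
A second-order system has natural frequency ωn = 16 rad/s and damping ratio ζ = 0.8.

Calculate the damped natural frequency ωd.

ωd = ωn√(1 - ζ²) = 16√(1 - 0.8²) = 9.6 rad/s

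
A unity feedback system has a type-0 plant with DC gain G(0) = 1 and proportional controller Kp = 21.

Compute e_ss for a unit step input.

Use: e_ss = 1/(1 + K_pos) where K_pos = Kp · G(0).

K_pos = Kp · G(0) = 21 × 1 = 21. e_ss = 1/(1 + 21) = 0.0455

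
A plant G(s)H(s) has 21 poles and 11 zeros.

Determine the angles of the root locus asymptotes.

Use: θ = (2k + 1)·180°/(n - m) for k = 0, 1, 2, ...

n - m = 21 - 11 = 10. Angles: θk = (2k + 1)·180°/10 = 18°, 54°, 90°, 126°, 162°, 198°, 234°, 270°, 306°, 342°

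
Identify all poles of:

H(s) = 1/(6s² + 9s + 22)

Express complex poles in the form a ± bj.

Discriminant = 9² - 4×6×22 = 81 - 528 = -447 < 0, so the poles are a complex conjugate pair s = (-9 ± j√447)/(2×6). Real part = -9/(2×6) = -9/12 = -0.75; imaginary part = ±√447/(2×6) ≈ 1.7619. Poles: s = -0.75 ± 1.7619j.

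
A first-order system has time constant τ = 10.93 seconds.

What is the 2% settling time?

For first-order system, 2% settling time ≈ 4τ = 4 × 10.93 = 43.72 s.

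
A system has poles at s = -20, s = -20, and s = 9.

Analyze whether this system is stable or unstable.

Pole(s) at s = 9 are not in the left half-plane. System is unstable.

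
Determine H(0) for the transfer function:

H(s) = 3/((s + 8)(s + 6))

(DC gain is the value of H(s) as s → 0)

DC gain = H(0) = 3/(8 × 6) = 3/48 = 0.0625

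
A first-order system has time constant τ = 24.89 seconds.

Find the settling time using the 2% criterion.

For first-order system, 2% settling time ≈ 4τ = 4 × 24.89 = 99.56 s.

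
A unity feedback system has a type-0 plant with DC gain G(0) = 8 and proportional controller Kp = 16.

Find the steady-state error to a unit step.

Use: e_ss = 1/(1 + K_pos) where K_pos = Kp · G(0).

K_pos = Kp · G(0) = 16 × 8 = 128. e_ss = 1/(1 + 128) = 0.0078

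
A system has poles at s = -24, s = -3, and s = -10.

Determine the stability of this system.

All poles are in the left half-plane. System is stable.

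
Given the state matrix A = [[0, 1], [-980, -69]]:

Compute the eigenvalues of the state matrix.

det(A - λI) = λ² - (-69)λ + 980 = (λ - (-20))(λ - (-49)). Eigenvalues: -20, -49.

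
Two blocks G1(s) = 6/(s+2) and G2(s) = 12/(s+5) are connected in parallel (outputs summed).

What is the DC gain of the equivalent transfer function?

Parallel: G_eq = G1 + G2. DC gain = G1(0) + G2(0) = 6/2 + 12/5 = 3 + 2.4 = 5.4.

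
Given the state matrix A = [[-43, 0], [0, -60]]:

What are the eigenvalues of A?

For diagonal matrix, eigenvalues are diagonal entries: λ₁ = -43, λ₂ = -60.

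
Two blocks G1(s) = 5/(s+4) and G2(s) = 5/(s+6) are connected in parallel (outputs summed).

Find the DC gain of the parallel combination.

Parallel: G_eq = G1 + G2. DC gain = G1(0) + G2(0) = 5/4 + 5/6 = 1.25 + 0.8333 = 2.0833.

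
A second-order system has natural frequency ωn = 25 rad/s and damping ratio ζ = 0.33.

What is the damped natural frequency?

ωd = ωn√(1 - ζ²) = 25√(1 - 0.33²) = 23.6 rad/s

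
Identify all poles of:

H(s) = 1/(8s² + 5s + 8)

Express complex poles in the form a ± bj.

Discriminant = 5² - 4×8×8 = 25 - 256 = -231 < 0, so the poles are a complex conjugate pair s = (-5 ± j√231)/(2×8). Real part = -5/(2×8) = -5/16 = -0.3125; imaginary part = ±√231/(2×8) ≈ 0.9499. Poles: s = -0.3125 ± 0.9499j.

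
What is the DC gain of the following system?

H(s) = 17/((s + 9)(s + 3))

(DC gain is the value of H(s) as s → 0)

DC gain = H(0) = 17/(9 × 3) = 17/27 = 0.6296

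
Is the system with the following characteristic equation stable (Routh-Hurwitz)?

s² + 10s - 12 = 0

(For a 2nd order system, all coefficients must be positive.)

Coefficients: 1, 10, -12. c=-12 not positive, so system is unstable.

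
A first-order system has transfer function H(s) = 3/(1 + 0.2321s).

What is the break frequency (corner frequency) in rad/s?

Corner frequency = 1/τ = 1/0.2321 = 4.308 rad/s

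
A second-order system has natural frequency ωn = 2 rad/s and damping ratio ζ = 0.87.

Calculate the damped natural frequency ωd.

ωd = ωn√(1 - ζ²) = 2√(1 - 0.87²) = 0.99 rad/s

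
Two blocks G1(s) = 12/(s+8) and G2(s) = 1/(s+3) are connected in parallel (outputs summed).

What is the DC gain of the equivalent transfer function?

Parallel: G_eq = G1 + G2. DC gain = G1(0) + G2(0) = 12/8 + 1/3 = 1.5 + 0.3333 = 1.8333.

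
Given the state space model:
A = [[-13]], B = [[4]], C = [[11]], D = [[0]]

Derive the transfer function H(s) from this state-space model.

(sI - A)⁻¹ = 1/(s + 13). H(s) = 11 × 4/(s + 13) + 0 = 44/(s + 13).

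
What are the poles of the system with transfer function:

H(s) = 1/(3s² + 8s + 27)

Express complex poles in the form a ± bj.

Discriminant = 8² - 4×3×27 = 64 - 324 = -260 < 0, so the poles are a complex conjugate pair s = (-8 ± j√260)/(2×3). Real part = -8/(2×3) = -8/6 ≈ -1.3333; imaginary part = ±√260/(2×3) ≈ 2.6874. Poles: s = -1.3333 ± 2.6874j.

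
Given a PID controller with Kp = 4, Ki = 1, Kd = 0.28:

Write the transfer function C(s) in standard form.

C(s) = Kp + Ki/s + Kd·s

Substituting values: C(s) = 4 + 1/s + 0.28s = (0.28s² + 4s + 1)/s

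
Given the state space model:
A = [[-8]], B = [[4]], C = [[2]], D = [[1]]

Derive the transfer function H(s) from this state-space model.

(sI - A)⁻¹ = 1/(s + 8). H(s) = 2×4/(s + 8) + 1 = (s + 16)/(s + 8).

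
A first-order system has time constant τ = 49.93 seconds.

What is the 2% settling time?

For first-order system, 2% settling time ≈ 4τ = 4 × 49.93 = 199.72 s.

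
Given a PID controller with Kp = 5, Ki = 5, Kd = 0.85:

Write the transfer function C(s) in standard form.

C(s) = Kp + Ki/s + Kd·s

Substituting values: C(s) = 5 + 5/s + 0.85s = (0.85s² + 5s + 5)/s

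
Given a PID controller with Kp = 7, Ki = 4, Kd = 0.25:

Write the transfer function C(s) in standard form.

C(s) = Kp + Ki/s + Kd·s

Substituting values: C(s) = 7 + 4/s + 0.25s = (0.25s² + 7s + 4)/s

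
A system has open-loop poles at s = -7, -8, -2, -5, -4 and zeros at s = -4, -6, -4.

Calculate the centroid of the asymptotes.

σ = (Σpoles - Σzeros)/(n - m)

σ = (Σpoles - Σzeros)/(n - m) = (-26 - (-14))/(5 - 3) = -12/2 = -6.0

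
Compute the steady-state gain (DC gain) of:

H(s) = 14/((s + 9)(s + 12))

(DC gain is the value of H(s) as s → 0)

DC gain = H(0) = 14/(9 × 12) = 14/108 = 0.1296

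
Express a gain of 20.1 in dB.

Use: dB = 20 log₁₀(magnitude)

dB = 20 log₁₀(20.1) = 26.1 dB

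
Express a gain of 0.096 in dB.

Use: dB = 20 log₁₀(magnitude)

dB = 20 log₁₀(0.096) = -20.4 dB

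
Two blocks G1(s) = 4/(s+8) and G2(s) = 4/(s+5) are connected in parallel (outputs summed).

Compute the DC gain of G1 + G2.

Parallel: G_eq = G1 + G2. DC gain = G1(0) + G2(0) = 4/8 + 4/5 = 0.5 + 0.8 = 1.3.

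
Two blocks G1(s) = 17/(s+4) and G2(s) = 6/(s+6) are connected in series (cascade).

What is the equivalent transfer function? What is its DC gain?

Series: multiply transfer functions. G_eq = 17/(s+4) × 6/(s+6) = 102/((s+4)(s+6)). DC gain = 102/(4×6) = 4.25.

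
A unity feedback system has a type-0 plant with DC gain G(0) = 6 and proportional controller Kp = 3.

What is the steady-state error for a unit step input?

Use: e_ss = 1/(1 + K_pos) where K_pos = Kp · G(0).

K_pos = Kp · G(0) = 3 × 6 = 18. e_ss = 1/(1 + 18) = 0.0526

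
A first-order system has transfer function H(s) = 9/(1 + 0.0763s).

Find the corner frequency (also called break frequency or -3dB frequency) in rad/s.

Corner frequency = 1/τ = 1/0.0763 = 13.106 rad/s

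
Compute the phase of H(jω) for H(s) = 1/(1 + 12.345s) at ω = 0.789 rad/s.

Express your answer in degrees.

Phase = -arctan(ωτ) = -arctan(0.789 × 12.345) = -84.1°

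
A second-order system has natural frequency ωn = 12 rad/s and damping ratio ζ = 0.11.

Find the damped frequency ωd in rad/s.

ωd = ωn√(1 - ζ²) = 12√(1 - 0.11²) = 11.93 rad/s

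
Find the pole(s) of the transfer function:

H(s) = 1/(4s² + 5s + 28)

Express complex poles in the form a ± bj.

Discriminant = 5² - 4×4×28 = 25 - 448 = -423 < 0, so the poles are a complex conjugate pair s = (-5 ± j√423)/(2×4). Real part = -5/(2×4) = -5/8 = -0.625; imaginary part = ±√423/(2×4) ≈ 2.5709. Poles: s = -0.625 ± 2.5709j.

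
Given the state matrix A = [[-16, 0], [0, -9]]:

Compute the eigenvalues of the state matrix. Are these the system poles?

For diagonal matrix, eigenvalues are diagonal entries: λ₁ = -16, λ₂ = -9. Eigenvalues of A = system poles.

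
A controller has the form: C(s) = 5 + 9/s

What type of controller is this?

This is a Proportional-Integral (PI) controller.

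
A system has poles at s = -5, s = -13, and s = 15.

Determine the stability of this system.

Pole(s) at s = 15 are not in the left half-plane. System is unstable.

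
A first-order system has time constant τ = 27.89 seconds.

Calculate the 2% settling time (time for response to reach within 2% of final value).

For first-order system, 2% settling time ≈ 4τ = 4 × 27.89 = 111.56 s.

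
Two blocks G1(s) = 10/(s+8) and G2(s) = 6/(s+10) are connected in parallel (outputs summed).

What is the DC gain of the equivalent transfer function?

Parallel: G_eq = G1 + G2. DC gain = G1(0) + G2(0) = 10/8 + 6/10 = 1.25 + 0.6 = 1.85.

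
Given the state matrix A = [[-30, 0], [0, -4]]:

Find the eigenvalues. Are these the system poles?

For diagonal matrix, eigenvalues are diagonal entries: λ₁ = -30, λ₂ = -4. Eigenvalues of A = system poles.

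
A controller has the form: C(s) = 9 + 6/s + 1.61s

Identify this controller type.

This is a Proportional-Integral-Derivative (PID) controller.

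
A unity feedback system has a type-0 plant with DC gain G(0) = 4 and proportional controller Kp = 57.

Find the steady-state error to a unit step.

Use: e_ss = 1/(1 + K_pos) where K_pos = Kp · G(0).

K_pos = Kp · G(0) = 57 × 4 = 228. e_ss = 1/(1 + 228) = 0.0044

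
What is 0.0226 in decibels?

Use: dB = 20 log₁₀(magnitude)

dB = 20 log₁₀(0.0226) = -32.9 dB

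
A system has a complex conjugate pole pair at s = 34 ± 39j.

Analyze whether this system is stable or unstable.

Real part of poles is 34 (> 0, right half-plane). Unstable.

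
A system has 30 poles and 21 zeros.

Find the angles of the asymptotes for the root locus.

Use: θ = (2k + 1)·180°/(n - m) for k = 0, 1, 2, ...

n - m = 30 - 21 = 9. Angles: θk = (2k + 1)·180°/9 = 20°, 60°, 100°, 140°, 180°, 220°, 260°, 300°, 340°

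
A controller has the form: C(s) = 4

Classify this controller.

This is a Proportional (P) controller.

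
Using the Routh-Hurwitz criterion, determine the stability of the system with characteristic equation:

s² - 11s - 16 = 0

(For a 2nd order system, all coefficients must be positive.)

Coefficients: 1, -11, -16. b=-11, c=-16 not positive, so system is unstable.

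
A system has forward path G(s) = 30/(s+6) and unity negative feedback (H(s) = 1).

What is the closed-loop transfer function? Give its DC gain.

T(s) = G/(1+GH) = [30/(s+6)] / [1 + 30/(s+6)] = 30/(s+6+30) = 30/(s+36). DC gain = 30/36 = 0.8333.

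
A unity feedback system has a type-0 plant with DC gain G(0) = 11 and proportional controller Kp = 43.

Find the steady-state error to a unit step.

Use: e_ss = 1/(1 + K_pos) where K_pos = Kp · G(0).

K_pos = Kp · G(0) = 43 × 11 = 473. e_ss = 1/(1 + 473) = 0.0021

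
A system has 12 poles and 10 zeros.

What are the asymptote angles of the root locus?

n - m = 12 - 10 = 2. Angles: θk = (2k + 1)·180°/2 = 90°, 270°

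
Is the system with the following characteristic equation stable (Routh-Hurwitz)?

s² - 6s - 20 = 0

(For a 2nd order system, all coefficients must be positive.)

Coefficients: 1, -6, -20. b=-6, c=-20 not positive, so system is unstable.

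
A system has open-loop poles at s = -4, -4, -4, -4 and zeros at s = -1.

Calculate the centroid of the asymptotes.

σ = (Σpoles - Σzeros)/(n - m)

σ = (Σpoles - Σzeros)/(n - m) = (-16 - (-1))/(4 - 1) = -15/3 = -5.0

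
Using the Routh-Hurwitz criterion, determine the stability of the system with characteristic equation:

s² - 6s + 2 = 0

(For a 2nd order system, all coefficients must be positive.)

Coefficients: 1, -6, 2. b=-6 not positive, so system is unstable.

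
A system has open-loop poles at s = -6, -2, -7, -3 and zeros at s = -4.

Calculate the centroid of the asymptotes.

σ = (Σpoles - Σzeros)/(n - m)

σ = (Σpoles - Σzeros)/(n - m) = (-18 - (-4))/(4 - 1) = -14/3 = -4.67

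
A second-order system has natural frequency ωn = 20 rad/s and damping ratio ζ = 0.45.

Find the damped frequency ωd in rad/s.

ωd = ωn√(1 - ζ²) = 20√(1 - 0.45²) = 17.86 rad/s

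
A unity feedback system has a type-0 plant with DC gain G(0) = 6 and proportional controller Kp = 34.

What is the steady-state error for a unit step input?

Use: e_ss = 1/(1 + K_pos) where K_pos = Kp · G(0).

K_pos = Kp · G(0) = 34 × 6 = 204. e_ss = 1/(1 + 204) = 0.0049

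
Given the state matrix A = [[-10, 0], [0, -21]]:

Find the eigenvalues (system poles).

For diagonal matrix, eigenvalues are diagonal entries: λ₁ = -10, λ₂ = -21.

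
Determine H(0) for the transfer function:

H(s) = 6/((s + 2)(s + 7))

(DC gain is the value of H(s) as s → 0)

DC gain = H(0) = 6/(2 × 7) = 6/14 = 0.4286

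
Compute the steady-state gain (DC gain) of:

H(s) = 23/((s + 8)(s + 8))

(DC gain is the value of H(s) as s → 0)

DC gain = H(0) = 23/(8 × 8) = 23/64 = 0.359375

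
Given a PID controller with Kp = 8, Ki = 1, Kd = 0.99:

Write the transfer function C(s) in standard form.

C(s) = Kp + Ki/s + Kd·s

Substituting values: C(s) = 8 + 1/s + 0.99s = (0.99s² + 8s + 1)/s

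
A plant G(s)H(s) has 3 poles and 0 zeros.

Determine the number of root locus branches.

Root locus has n branches where n = number of poles = 3.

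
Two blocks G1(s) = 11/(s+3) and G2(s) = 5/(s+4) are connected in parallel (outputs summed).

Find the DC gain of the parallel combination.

Parallel: G_eq = G1 + G2. DC gain = G1(0) + G2(0) = 11/3 + 5/4 = 3.6667 + 1.25 = 4.9167.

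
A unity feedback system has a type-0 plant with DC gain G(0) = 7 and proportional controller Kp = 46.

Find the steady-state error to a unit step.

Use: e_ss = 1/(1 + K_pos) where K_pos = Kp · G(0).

K_pos = Kp · G(0) = 46 × 7 = 322. e_ss = 1/(1 + 322) = 0.0031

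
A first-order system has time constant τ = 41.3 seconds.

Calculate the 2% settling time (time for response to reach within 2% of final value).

For first-order system, 2% settling time ≈ 4τ = 4 × 41.3 = 165.2 s.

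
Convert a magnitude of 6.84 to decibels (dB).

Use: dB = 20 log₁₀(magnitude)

dB = 20 log₁₀(6.84) = 16.7 dB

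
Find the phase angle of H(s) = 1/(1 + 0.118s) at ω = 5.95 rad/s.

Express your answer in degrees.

Phase = -arctan(ωτ) = -arctan(5.95 × 0.118) = -35.1°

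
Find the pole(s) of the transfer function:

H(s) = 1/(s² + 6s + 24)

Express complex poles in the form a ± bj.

Discriminant = 6² - 4×1×24 = 36 - 96 = -60 < 0, so the poles are a complex conjugate pair s = (-6 ± j√60)/(2×1). Real part = -6/(2×1) = -6/2 = -3; imaginary part = ±√60/(2×1) ≈ 3.8730. Poles: s = -3 ± 3.8730j.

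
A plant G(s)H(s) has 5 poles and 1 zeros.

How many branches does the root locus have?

Root locus has n branches where n = number of poles = 5.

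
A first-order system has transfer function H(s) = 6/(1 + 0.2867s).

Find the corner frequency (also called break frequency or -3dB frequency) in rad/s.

Corner frequency = 1/τ = 1/0.2867 = 3.488 rad/s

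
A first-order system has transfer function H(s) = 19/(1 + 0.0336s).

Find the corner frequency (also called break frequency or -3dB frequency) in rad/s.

Corner frequency = 1/τ = 1/0.0336 = 29.762 rad/s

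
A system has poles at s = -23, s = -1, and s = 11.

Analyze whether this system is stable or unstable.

Pole(s) at s = 11 are not in the left half-plane. System is unstable.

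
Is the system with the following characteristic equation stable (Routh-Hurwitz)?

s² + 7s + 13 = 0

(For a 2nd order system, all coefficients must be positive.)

Coefficients: 1, 7, 13. All positive, so system is stable.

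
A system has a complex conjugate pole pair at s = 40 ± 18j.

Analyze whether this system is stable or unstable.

Real part of poles is 40 (> 0, right half-plane). Unstable.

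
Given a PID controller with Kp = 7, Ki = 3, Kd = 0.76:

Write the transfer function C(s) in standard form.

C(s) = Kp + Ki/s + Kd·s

Substituting values: C(s) = 7 + 3/s + 0.76s = (0.76s² + 7s + 3)/s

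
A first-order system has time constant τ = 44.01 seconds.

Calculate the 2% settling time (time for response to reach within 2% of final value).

For first-order system, 2% settling time ≈ 4τ = 4 × 44.01 = 176.04 s.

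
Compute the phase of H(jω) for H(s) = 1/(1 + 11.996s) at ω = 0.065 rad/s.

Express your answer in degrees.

Phase = -arctan(ωτ) = -arctan(0.065 × 11.996) = -37.9°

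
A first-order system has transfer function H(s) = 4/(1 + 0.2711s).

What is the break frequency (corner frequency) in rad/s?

Corner frequency = 1/τ = 1/0.2711 = 3.689 rad/s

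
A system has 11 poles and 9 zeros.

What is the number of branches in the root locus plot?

Root locus has n branches where n = number of poles = 11.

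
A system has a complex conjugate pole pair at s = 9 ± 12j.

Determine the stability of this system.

Real part of poles is 9 (> 0, right half-plane). Unstable.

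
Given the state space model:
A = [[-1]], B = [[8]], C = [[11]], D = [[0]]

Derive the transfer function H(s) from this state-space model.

(sI - A)⁻¹ = 1/(s + 1). H(s) = 11 × 8/(s + 1) + 0 = 88/(s + 1).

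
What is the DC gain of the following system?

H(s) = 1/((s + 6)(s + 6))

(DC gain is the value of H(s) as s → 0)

DC gain = H(0) = 1/(6 × 6) = 1/36 = 0.0278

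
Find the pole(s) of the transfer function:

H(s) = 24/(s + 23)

Pole is where denominator = 0: s + 23 = 0, so s = -23.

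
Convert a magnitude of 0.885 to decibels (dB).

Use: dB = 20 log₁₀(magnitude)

dB = 20 log₁₀(0.885) = -1.1 dB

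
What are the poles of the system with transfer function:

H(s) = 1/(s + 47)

Pole is where denominator = 0: s + 47 = 0, so s = -47.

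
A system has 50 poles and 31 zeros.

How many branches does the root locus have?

Root locus has n branches where n = number of poles = 50.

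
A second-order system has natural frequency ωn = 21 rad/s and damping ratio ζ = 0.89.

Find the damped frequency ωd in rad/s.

ωd = ωn√(1 - ζ²) = 21√(1 - 0.89²) = 9.58 rad/s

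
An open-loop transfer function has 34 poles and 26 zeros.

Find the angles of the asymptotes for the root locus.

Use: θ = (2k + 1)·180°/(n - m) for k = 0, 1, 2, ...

n - m = 34 - 26 = 8. Angles: θk = (2k + 1)·180°/8 = 22.5°, 67.5°, 112.5°, 157.5°, 202.5°, 247.5°, 292.5°, 337.5°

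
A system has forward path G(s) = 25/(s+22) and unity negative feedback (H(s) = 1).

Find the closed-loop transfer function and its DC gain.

T(s) = G/(1+GH) = [25/(s+22)] / [1 + 25/(s+22)] = 25/(s+22+25) = 25/(s+47). DC gain = 25/47 = 0.5319.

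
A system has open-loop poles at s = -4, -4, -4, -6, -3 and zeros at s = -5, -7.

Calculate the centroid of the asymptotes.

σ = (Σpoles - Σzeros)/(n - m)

σ = (Σpoles - Σzeros)/(n - m) = (-21 - (-12))/(5 - 2) = -9/3 = -3.0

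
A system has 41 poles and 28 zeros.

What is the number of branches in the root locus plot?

Root locus has n branches where n = number of poles = 41.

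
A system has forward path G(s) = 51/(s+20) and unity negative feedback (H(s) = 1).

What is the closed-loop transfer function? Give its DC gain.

T(s) = G/(1+GH) = [51/(s+20)] / [1 + 51/(s+20)] = 51/(s+20+51) = 51/(s+71). DC gain = 51/71 = 0.7183.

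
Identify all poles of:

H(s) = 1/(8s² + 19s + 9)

Discriminant = 19² - 4×8×9 = 361 - 288 = 73 > 0, so two distinct real poles. Using quadratic formula: s = (-19 ± √73)/(2×8) = (-19 ± √73)/16, with √73 ≈ 8.5440. s₁ ≈ -0.6535, s₂ ≈ -1.7215. Poles: s₁ = -0.6535, s₂ = -1.7215.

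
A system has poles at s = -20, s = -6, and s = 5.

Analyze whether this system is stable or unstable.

Pole(s) at s = 5 are not in the left half-plane. System is unstable.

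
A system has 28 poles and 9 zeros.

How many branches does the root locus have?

Root locus has n branches where n = number of poles = 28.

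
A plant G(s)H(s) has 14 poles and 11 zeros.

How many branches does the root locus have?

Root locus has n branches where n = number of poles = 14.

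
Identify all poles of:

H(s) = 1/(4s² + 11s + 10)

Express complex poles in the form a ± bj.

Discriminant = 11² - 4×4×10 = 121 - 160 = -39 < 0, so the poles are a complex conjugate pair s = (-11 ± j√39)/(2×4). Real part = -11/(2×4) = -11/8 = -1.375; imaginary part = ±√39/(2×4) ≈ 0.7806. Poles: s = -1.375 ± 0.7806j.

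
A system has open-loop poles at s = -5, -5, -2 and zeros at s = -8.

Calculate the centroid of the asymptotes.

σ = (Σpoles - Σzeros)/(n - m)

σ = (Σpoles - Σzeros)/(n - m) = (-12 - (-8))/(3 - 1) = -4/2 = -2.0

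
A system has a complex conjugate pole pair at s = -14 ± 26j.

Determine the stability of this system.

Real part of poles is -14 (< 0, left half-plane). Stable.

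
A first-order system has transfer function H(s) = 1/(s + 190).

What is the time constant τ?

For H(s) = 1/(s + 1/τ), the pole is at -1/τ = -190, so τ = 1/190 = 0.0053 s.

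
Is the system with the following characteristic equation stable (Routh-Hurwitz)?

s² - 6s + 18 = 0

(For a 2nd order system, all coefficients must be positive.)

Coefficients: 1, -6, 18. b=-6 not positive, so system is unstable.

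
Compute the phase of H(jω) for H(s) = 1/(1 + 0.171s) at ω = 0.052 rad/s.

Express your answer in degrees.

Phase = -arctan(ωτ) = -arctan(0.052 × 0.171) = -0.5°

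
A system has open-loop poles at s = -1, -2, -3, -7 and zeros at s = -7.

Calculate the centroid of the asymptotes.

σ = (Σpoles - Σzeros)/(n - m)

σ = (Σpoles - Σzeros)/(n - m) = (-13 - (-7))/(4 - 1) = -6/3 = -2.0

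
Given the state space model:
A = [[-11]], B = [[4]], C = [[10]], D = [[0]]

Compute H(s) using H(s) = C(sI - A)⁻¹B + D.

(sI - A)⁻¹ = 1/(s + 11). H(s) = 10 × 4/(s + 11) + 0 = 40/(s + 11).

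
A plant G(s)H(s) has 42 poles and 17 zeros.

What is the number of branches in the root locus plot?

Root locus has n branches where n = number of poles = 42.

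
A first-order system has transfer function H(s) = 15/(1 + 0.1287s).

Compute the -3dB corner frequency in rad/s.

Corner frequency = 1/τ = 1/0.1287 = 7.77 rad/s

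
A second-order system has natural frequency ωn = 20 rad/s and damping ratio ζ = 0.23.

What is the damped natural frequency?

ωd = ωn√(1 - ζ²) = 20√(1 - 0.23²) = 19.46 rad/s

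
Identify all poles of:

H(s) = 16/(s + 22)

Pole is where denominator = 0: s + 22 = 0, so s = -22.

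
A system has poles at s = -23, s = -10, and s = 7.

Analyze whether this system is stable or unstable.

Pole(s) at s = 7 are not in the left half-plane. System is unstable.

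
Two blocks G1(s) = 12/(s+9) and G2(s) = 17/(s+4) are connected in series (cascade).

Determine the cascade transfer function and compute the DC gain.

Series: multiply transfer functions. G_eq = 12/(s+9) × 17/(s+4) = 204/((s+9)(s+4)). DC gain = 204/(9×4) = 5.6667.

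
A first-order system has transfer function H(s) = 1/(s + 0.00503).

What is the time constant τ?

For H(s) = 1/(s + 1/τ), the pole is at -1/τ = -0.00503, so τ = 1/0.00503 = 198.8 s.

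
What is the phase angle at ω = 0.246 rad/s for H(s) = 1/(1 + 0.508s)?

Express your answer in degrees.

Phase = -arctan(ωτ) = -arctan(0.246 × 0.508) = -7.1°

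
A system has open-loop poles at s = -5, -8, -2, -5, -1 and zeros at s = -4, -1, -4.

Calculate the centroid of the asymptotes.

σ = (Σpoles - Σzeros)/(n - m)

σ = (Σpoles - Σzeros)/(n - m) = (-21 - (-9))/(5 - 3) = -12/2 = -6.0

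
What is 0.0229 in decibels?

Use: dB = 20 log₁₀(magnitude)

dB = 20 log₁₀(0.0229) = -32.8 dB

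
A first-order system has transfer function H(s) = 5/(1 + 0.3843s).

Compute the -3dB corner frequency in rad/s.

Corner frequency = 1/τ = 1/0.3843 = 2.602 rad/s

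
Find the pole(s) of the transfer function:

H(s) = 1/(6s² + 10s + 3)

Discriminant = 10² - 4×6×3 = 100 - 72 = 28 > 0, so two distinct real poles. Using quadratic formula: s = (-10 ± √28)/(2×6) = (-10 ± √28)/12, with √28 ≈ 5.2915. s₁ ≈ -0.3924, s₂ ≈ -1.2743. Poles: s₁ = -0.3924, s₂ = -1.2743.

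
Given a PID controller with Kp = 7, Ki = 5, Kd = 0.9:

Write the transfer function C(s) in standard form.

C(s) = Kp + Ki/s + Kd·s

Substituting values: C(s) = 7 + 5/s + 0.9s = (0.9s² + 7s + 5)/s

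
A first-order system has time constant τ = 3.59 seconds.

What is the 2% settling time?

For first-order system, 2% settling time ≈ 4τ = 4 × 3.59 = 14.36 s.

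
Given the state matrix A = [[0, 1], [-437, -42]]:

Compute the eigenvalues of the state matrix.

det(A - λI) = λ² - (-42)λ + 437 = (λ - (-19))(λ - (-23)). Eigenvalues: -19, -23.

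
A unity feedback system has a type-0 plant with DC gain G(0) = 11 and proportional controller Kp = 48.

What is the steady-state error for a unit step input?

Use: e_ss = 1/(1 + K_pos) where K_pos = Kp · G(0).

K_pos = Kp · G(0) = 48 × 11 = 528. e_ss = 1/(1 + 528) = 0.0019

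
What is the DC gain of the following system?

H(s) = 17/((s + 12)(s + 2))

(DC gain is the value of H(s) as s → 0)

DC gain = H(0) = 17/(12 × 2) = 17/24 = 0.7083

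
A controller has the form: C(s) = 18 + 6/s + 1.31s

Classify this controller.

This is a Proportional-Integral-Derivative (PID) controller.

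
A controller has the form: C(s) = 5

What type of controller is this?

This is a Proportional (P) controller.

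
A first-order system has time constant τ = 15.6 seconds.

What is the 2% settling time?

For first-order system, 2% settling time ≈ 4τ = 4 × 15.6 = 62.4 s.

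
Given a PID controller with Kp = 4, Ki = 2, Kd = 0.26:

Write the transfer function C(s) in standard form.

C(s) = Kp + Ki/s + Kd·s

Substituting values: C(s) = 4 + 2/s + 0.26s = (0.26s² + 4s + 2)/s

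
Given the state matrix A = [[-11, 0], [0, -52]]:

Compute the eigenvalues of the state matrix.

For diagonal matrix, eigenvalues are diagonal entries: λ₁ = -11, λ₂ = -52.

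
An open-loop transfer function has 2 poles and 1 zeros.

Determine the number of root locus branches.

Root locus has n branches where n = number of poles = 2.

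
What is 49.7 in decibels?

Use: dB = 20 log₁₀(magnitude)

dB = 20 log₁₀(49.7) = 33.9 dB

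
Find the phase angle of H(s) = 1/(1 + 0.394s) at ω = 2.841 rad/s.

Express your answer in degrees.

Phase = -arctan(ωτ) = -arctan(2.841 × 0.394) = -48.2°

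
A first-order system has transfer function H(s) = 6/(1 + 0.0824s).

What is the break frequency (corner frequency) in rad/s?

Corner frequency = 1/τ = 1/0.0824 = 12.136 rad/s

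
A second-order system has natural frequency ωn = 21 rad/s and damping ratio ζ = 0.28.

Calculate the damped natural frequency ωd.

ωd = ωn√(1 - ζ²) = 21√(1 - 0.28²) = 20.16 rad/s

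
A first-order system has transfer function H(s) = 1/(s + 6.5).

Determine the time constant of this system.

For H(s) = 1/(s + 1/τ), the pole is at -1/τ = -6.5, so τ = 1/6.5 = 0.1538 s.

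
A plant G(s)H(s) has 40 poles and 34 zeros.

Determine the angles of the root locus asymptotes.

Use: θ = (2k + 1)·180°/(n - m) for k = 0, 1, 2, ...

n - m = 40 - 34 = 6. Angles: θk = (2k + 1)·180°/6 = 30°, 90°, 150°, 210°, 270°, 330°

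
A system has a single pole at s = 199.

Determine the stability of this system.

Pole at s = 199 is in the right half-plane. Unstable.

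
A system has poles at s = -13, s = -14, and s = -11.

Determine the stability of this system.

All poles are in the left half-plane. System is stable.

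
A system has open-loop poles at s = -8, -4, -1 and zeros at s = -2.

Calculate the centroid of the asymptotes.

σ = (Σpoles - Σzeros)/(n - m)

σ = (Σpoles - Σzeros)/(n - m) = (-13 - (-2))/(3 - 1) = -11/2 = -5.5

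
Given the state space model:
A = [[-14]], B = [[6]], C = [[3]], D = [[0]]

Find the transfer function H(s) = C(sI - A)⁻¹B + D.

(sI - A)⁻¹ = 1/(s + 14). H(s) = 3 × 6/(s + 14) + 0 = 18/(s + 14).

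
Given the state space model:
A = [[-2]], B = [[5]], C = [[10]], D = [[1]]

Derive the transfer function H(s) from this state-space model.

(sI - A)⁻¹ = 1/(s + 2). H(s) = 10×5/(s + 2) + 1 = (s + 52)/(s + 2).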